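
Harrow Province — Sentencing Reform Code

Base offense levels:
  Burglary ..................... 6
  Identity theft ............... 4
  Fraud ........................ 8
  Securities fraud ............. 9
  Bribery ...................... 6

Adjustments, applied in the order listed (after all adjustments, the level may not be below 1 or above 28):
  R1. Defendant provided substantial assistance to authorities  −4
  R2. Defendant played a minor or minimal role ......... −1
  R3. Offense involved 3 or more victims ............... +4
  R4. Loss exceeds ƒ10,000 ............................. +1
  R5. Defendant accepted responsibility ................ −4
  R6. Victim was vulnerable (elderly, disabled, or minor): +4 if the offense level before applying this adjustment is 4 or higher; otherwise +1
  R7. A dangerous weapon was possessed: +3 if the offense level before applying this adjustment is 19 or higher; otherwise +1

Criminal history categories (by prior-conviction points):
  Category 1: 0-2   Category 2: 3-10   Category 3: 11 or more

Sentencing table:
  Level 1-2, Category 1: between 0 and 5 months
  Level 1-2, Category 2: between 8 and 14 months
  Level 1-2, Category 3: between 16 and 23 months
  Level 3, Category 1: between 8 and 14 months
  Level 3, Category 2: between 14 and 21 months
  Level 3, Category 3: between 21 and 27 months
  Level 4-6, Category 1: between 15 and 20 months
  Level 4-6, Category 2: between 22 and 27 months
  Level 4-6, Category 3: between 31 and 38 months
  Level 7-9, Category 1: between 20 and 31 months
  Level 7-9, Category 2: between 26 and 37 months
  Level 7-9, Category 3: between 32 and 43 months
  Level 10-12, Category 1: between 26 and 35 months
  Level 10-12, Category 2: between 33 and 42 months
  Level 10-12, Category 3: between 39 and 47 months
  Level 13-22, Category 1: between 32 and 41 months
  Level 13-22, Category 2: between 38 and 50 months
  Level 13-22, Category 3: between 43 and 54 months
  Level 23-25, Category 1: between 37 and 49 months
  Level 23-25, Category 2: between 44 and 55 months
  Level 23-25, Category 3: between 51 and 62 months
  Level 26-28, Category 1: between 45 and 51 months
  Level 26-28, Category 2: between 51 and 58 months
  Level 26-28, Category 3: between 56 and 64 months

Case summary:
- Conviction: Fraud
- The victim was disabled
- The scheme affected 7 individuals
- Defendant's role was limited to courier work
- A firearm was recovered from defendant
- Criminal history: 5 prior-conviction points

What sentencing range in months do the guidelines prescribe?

Base offense level for fraud: 8.
R2 applies: 8 − 1 = 7.
R3 applies: 7 + 4 = 11.
R6 applies (level before this adjustment is 11 ≥ 4, so +4): 11 + 4 = 15.
R7 applies (level before this adjustment is 15 < 19, so +1): 15 + 1 = 16.
Final offense level: 16.
Criminal history: 5 prior points → Category 2 (3-10).
Level 16 falls in the 13-22 band.
Grid: Level 13-22 × Category 2 = 38-50 months.

38-50 months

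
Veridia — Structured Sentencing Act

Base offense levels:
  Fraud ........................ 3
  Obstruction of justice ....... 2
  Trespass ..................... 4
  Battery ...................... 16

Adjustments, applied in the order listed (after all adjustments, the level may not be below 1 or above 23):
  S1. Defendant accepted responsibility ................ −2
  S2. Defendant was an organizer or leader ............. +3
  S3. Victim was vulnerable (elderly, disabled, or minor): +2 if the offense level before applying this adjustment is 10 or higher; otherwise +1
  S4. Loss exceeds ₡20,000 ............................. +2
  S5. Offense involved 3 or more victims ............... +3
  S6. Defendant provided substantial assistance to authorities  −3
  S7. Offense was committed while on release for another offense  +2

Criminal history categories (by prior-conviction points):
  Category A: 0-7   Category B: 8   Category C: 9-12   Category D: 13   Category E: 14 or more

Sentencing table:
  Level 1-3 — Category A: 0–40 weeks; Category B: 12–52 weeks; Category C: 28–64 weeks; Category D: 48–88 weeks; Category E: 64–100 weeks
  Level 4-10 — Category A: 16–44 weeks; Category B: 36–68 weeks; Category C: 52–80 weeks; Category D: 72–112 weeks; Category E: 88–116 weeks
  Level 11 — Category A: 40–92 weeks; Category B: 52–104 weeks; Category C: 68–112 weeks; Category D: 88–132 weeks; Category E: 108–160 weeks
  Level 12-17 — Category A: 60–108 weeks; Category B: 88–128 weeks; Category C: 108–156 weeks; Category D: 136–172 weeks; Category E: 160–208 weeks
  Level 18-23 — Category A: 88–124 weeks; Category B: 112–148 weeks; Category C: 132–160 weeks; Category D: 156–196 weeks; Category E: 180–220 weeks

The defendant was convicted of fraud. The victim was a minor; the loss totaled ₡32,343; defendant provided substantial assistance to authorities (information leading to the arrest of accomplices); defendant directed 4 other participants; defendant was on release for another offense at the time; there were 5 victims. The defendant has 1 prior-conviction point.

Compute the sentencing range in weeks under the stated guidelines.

Base offense level for fraud: 3.
S1 does not apply.
S2 applies: 3 + 3 = 6.
S3 applies (level before this adjustment is 6 < 10, so +1): 6 + 1 = 7.
S4 applies: 7 + 2 = 9.
S5 applies: 9 + 3 = 12.
S6 applies: 12 − 3 = 9.
S7 applies: 9 + 2 = 11.
Final offense level: 11.
Criminal history: 1 prior point → Category A (0-7).
Level 11 falls in the 11 band.
Grid: Level 11 × Category A = 40-92 weeks.

40-92 weeks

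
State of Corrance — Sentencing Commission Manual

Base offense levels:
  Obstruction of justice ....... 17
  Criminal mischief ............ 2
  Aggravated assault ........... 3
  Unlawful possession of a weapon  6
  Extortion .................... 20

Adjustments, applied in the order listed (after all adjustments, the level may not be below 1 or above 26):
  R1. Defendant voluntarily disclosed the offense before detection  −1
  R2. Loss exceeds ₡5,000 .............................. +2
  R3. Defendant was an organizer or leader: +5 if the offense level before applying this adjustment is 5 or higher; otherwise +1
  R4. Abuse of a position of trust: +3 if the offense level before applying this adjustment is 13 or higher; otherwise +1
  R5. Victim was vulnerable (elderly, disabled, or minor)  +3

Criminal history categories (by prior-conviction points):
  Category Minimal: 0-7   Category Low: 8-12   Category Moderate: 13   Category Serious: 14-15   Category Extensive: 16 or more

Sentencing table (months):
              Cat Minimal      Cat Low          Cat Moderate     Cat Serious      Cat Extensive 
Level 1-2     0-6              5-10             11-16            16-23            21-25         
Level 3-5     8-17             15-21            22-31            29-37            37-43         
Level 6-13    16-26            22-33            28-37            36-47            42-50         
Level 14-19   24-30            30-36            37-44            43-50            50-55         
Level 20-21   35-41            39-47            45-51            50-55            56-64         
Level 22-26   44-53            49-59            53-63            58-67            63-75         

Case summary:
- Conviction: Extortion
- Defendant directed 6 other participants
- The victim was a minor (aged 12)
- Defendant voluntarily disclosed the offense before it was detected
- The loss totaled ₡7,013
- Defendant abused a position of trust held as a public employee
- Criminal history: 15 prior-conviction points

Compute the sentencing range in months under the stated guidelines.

Base offense level for extortion: 20.
R1 applies: 20 − 1 = 19.
R2 applies: 19 + 2 = 21.
R3 applies (level before this adjustment is 21 ≥ 5, so +5): 21 + 5 = 26.
R4 applies (level before this adjustment is 26 ≥ 13, so +3): 26 + 3 = 29.
R5 applies: 29 + 3 = 32.
Level 32 exceeds the maximum of 26; capped at 26.
Final offense level: 26.
Criminal history: 15 prior points → Category Serious (14-15).
Level 26 falls in the 22-26 band.
Grid: Level 22-26 × Category Serious = 58-67 months.

58-67 months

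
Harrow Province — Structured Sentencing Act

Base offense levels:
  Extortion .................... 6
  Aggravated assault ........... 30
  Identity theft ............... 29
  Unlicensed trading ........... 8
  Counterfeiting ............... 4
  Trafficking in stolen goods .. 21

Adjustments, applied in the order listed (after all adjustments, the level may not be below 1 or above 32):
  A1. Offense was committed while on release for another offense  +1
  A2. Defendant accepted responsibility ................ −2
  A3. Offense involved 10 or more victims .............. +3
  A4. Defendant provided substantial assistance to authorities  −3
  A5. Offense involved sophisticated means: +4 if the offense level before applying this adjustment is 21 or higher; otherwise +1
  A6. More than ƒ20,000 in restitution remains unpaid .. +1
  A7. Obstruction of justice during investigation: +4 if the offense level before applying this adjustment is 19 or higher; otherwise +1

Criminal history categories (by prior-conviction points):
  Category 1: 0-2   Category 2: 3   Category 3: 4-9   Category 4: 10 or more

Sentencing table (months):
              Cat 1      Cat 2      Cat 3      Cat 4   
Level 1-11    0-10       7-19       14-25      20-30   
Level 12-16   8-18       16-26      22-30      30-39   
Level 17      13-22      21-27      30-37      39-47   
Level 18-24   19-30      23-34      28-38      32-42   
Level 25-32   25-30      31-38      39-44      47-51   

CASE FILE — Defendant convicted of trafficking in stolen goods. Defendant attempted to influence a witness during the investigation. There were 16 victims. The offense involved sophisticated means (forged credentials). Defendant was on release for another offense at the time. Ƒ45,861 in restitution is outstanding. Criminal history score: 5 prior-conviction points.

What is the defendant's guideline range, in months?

Base offense level for trafficking in stolen goods: 21.
A1 applies: 21 + 1 = 22.
A3 applies: 22 + 3 = 25.
A4 does not apply.
A5 applies (level before this adjustment is 25 ≥ 21, so +4): 25 + 4 = 29.
A6 applies: 29 + 1 = 30.
A7 applies (level before this adjustment is 30 ≥ 19, so +4): 30 + 4 = 34.
Level 34 exceeds the maximum of 32; capped at 32.
Final offense level: 32.
Criminal history: 5 prior points → Category 3 (4-9).
Level 32 falls in the 25-32 band.
Grid: Level 25-32 × Category 3 = 39-44 months.

39-44 months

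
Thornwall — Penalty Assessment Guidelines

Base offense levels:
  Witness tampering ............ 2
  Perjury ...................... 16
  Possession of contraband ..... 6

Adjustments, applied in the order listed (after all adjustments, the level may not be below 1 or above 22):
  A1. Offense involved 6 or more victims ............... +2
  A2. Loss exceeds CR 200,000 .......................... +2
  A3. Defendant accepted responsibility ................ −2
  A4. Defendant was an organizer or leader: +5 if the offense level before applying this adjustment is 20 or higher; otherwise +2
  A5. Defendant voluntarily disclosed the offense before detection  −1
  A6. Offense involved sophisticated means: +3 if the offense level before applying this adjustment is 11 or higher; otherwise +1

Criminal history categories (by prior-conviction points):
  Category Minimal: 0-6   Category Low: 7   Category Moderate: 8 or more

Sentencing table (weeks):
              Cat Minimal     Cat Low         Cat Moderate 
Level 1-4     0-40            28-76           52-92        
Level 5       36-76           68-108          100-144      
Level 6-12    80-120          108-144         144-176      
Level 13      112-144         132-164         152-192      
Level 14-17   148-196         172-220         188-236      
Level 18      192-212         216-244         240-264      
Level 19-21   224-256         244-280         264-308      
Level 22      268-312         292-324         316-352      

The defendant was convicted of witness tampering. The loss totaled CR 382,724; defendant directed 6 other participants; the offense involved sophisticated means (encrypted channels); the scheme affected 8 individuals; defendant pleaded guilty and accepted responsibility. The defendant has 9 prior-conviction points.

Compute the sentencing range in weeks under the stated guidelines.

Base offense level for witness tampering: 2.
A1 applies: 2 + 2 = 4.
A2 applies: 4 + 2 = 6.
A3 applies: 6 − 2 = 4.
A4 applies (level before this adjustment is 4 < 20, so +2): 4 + 2 = 6.
A5 does not apply.
A6 applies (level before this adjustment is 6 < 11, so +1): 6 + 1 = 7.
Final offense level: 7.
Criminal history: 9 prior points → Category Moderate (8+).
Level 7 falls in the 6-12 band.
Grid: Level 6-12 × Category Moderate = 144-176 weeks.

144-176 weeks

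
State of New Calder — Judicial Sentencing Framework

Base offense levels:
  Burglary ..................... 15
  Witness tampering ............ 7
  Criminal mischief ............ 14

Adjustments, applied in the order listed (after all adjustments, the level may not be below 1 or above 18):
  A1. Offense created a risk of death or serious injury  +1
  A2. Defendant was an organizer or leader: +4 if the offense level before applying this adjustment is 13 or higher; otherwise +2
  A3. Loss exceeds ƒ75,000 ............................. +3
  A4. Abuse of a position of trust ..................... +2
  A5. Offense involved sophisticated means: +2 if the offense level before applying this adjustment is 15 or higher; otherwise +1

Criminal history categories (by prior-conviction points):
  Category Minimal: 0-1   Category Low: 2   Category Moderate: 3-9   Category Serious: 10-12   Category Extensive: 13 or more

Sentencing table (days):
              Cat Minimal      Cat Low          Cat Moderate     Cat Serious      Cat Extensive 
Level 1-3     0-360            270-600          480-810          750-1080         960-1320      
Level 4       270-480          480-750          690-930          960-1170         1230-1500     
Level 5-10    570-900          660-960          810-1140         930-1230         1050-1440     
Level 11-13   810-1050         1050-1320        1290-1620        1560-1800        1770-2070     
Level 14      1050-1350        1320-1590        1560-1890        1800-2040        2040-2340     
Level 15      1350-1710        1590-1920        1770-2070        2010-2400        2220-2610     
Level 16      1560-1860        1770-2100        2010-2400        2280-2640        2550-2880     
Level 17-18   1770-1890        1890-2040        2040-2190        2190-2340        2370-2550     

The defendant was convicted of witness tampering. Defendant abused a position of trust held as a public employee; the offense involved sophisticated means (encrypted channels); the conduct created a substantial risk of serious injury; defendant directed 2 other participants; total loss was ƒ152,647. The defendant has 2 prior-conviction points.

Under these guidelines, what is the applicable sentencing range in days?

Base offense level for witness tampering: 7.
A1 applies: 7 + 1 = 8.
A2 applies (level before this adjustment is 8 < 13, so +2): 8 + 2 = 10.
A3 applies: 10 + 3 = 13.
A4 applies: 13 + 2 = 15.
A5 applies (level before this adjustment is 15 ≥ 15, so +2): 15 + 2 = 17.
Final offense level: 17.
Criminal history: 2 prior points → Category Low (2).
Level 17 falls in the 17-18 band.
Grid: Level 17-18 × Category Low = 1890-2040 days.

1890-2040 days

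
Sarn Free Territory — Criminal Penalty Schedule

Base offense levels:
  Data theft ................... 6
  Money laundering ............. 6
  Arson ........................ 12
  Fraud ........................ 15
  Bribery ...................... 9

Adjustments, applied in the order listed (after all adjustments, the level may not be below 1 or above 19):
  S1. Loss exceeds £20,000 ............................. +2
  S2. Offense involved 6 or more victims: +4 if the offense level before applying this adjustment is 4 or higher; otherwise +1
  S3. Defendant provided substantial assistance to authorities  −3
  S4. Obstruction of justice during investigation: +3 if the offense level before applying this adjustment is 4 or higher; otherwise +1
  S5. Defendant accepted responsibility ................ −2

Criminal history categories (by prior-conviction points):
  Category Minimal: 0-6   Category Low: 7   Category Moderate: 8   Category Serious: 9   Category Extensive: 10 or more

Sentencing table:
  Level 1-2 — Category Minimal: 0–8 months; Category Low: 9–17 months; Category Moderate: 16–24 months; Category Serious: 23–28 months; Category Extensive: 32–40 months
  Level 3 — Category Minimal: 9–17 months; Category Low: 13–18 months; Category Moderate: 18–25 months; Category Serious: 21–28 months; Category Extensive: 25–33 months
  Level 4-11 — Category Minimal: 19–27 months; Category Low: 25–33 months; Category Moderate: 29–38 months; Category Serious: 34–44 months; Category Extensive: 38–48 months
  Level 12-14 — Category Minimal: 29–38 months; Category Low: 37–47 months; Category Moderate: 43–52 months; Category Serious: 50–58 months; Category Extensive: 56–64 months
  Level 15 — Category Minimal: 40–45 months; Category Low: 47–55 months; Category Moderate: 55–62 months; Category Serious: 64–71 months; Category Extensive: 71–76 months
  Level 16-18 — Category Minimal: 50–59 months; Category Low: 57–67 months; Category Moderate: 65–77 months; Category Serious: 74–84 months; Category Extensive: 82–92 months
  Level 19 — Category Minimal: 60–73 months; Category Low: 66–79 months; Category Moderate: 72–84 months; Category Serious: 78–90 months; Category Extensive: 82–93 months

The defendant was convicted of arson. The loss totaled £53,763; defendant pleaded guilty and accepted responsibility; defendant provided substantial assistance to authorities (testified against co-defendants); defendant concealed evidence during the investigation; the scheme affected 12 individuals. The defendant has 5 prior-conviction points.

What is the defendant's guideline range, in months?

50-59 months

Base offense level for arson: 12.
S1 applies: 12 + 2 = 14.
S2 applies (level before this adjustment is 14 ≥ 4, so +4): 14 + 4 = 18.
S3 applies: 18 − 3 = 15.
S4 applies (level before this adjustment is 15 ≥ 4, so +3): 15 + 3 = 18.
S5 applies: 18 − 2 = 16.
Final offense level: 16.
Criminal history: 5 prior points → Category Minimal (0-6).
Level 16 falls in the 16-18 band.
Grid: Level 16-18 × Category Minimal = 50-59 months.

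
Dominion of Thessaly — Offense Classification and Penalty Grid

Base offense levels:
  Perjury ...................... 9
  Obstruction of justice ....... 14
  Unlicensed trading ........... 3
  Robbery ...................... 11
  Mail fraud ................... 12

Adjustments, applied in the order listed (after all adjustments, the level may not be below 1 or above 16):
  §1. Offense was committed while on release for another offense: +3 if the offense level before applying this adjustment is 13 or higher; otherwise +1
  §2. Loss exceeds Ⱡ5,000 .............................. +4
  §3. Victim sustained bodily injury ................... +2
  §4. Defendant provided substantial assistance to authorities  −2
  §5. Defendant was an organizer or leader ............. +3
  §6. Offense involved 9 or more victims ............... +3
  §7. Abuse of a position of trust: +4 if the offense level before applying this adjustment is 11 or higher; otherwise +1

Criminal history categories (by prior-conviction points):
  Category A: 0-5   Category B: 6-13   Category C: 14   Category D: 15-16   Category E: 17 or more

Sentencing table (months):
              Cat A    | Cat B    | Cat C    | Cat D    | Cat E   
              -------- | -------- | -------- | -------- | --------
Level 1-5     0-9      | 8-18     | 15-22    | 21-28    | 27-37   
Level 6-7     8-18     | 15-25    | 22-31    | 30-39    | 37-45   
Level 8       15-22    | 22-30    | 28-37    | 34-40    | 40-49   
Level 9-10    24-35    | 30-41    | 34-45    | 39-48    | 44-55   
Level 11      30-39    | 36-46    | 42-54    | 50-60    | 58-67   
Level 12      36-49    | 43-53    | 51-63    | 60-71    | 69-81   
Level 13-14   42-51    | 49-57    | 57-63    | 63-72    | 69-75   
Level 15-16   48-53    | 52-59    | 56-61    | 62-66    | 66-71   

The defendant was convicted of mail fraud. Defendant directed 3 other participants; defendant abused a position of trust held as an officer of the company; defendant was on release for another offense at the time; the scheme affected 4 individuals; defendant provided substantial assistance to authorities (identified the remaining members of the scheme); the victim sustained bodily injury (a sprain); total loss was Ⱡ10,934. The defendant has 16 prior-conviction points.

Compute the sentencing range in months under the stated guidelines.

Base offense level for mail fraud: 12.
§1 applies (level before this adjustment is 12 < 13, so +1): 12 + 1 = 13.
§2 applies: 13 + 4 = 17.
§3 applies: 17 + 2 = 19.
§4 applies: 19 − 2 = 17.
§5 applies: 17 + 3 = 20.
§7 applies (level before this adjustment is 20 ≥ 11, so +4): 20 + 4 = 24.
Level 24 exceeds the maximum of 16; capped at 16.
Final offense level: 16.
Criminal history: 16 prior points → Category D (15-16).
Level 16 falls in the 15-16 band.
Grid: Level 15-16 × Category D = 62-66 months.

62-66 months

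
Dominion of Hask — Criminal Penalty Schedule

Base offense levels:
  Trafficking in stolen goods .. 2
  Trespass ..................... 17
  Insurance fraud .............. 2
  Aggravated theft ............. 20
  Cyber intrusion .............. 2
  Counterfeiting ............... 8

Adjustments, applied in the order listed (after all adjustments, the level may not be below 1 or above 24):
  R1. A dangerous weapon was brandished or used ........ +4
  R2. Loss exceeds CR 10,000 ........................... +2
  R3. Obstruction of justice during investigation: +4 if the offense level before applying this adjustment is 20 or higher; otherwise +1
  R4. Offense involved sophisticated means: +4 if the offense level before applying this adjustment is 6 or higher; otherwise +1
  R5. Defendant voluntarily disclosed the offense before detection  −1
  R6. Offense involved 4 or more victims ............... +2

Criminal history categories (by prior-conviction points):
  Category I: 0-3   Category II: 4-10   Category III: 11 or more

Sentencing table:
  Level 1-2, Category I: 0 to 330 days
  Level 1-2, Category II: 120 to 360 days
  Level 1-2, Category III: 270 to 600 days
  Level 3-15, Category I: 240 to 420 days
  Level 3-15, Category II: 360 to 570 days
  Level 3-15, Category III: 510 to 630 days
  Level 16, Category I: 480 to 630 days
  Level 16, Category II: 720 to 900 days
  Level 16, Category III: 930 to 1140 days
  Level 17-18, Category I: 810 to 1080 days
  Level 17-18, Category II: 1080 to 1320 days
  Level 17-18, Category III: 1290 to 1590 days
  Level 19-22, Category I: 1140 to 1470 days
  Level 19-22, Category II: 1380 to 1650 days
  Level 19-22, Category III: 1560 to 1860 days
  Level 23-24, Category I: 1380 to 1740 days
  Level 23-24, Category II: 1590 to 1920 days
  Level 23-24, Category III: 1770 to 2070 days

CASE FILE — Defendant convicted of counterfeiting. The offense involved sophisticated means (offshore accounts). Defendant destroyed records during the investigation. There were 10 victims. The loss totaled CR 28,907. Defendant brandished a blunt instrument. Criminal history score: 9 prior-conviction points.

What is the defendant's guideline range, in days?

1380-1650 days

Base offense level for counterfeiting: 8.
R1 applies: 8 + 4 = 12.
R2 applies: 12 + 2 = 14.
R3 applies (level before this adjustment is 14 < 20, so +1): 14 + 1 = 15.
R4 applies (level before this adjustment is 15 ≥ 6, so +4): 15 + 4 = 19.
R5 does not apply.
R6 applies: 19 + 2 = 21.
Final offense level: 21.
Criminal history: 9 prior points → Category II (4-10).
Level 21 falls in the 19-22 band.
Grid: Level 19-22 × Category II = 1380-1650 days.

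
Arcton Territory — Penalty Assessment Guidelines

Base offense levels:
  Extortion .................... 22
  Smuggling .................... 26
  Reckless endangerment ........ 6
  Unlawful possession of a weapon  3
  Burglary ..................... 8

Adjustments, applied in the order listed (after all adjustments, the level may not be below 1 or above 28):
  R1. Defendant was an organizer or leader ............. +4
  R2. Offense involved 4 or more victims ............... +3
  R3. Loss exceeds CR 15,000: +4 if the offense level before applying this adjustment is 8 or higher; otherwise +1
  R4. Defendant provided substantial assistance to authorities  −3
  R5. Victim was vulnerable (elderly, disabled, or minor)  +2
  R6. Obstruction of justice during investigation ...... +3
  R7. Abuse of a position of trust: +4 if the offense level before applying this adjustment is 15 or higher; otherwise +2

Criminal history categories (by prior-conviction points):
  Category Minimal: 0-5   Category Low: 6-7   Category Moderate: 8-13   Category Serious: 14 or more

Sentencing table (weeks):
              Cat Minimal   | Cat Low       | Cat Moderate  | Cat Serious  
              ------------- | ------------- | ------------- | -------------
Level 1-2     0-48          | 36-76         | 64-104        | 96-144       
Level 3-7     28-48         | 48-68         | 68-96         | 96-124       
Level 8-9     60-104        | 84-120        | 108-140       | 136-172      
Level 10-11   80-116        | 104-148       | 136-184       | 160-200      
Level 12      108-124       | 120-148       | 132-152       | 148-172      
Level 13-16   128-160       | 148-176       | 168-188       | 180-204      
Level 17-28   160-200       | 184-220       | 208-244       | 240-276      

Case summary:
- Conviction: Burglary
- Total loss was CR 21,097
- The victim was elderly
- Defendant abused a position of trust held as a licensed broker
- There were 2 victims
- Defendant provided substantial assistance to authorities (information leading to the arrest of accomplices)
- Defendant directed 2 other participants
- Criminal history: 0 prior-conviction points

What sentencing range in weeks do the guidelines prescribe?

160-200 weeks

Base offense level for burglary: 8.
R1 applies: 8 + 4 = 12.
R2 does not apply.
R3 applies (level before this adjustment is 12 ≥ 8, so +4): 12 + 4 = 16.
R4 applies: 16 − 3 = 13.
R5 applies: 13 + 2 = 15.
R6 does not apply.
R7 applies (level before this adjustment is 15 ≥ 15, so +4): 15 + 4 = 19.
Final offense level: 19.
Criminal history: 0 prior points → Category Minimal (0-5).
Level 19 falls in the 17-28 band.
Grid: Level 17-28 × Category Minimal = 160-200 weeks.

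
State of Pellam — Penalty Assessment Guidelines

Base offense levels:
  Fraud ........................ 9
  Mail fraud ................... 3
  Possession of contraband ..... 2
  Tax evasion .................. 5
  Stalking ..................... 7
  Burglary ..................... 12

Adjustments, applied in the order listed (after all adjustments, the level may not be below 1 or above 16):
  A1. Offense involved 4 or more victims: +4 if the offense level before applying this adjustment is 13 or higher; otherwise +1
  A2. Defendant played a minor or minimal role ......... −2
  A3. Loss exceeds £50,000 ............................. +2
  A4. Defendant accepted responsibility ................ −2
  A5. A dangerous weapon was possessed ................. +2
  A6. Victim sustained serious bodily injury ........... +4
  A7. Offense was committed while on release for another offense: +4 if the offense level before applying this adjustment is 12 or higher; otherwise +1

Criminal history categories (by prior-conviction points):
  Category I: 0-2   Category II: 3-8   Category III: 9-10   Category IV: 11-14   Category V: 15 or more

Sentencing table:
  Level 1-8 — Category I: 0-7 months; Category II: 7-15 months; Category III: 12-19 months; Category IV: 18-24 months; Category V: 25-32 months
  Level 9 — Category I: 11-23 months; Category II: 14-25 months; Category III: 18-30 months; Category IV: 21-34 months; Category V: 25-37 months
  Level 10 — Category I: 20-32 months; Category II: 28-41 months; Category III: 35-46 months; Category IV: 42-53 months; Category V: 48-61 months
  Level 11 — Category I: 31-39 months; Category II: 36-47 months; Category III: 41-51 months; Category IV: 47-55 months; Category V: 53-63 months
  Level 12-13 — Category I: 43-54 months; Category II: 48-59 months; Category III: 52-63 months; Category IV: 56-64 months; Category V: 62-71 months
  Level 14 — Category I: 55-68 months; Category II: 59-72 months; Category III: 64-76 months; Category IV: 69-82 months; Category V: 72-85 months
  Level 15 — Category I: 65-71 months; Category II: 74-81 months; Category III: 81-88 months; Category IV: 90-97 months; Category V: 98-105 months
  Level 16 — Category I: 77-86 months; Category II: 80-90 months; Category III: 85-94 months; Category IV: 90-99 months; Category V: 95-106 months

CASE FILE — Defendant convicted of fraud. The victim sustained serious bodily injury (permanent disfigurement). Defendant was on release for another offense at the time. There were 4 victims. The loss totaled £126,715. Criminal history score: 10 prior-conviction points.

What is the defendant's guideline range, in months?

Base offense level for fraud: 9.
A1 applies (level before this adjustment is 9 < 13, so +1): 9 + 1 = 10.
A2 does not apply.
A3 applies: 10 + 2 = 12.
A4 does not apply.
A5 does not apply.
A6 applies: 12 + 4 = 16.
A7 applies (level before this adjustment is 16 ≥ 12, so +4): 16 + 4 = 20.
Level 20 exceeds the maximum of 16; capped at 16.
Final offense level: 16.
Criminal history: 10 prior points → Category III (9-10).
Level 16 falls in the 16 band.
Grid: Level 16 × Category III = 85-94 months.

85-94 months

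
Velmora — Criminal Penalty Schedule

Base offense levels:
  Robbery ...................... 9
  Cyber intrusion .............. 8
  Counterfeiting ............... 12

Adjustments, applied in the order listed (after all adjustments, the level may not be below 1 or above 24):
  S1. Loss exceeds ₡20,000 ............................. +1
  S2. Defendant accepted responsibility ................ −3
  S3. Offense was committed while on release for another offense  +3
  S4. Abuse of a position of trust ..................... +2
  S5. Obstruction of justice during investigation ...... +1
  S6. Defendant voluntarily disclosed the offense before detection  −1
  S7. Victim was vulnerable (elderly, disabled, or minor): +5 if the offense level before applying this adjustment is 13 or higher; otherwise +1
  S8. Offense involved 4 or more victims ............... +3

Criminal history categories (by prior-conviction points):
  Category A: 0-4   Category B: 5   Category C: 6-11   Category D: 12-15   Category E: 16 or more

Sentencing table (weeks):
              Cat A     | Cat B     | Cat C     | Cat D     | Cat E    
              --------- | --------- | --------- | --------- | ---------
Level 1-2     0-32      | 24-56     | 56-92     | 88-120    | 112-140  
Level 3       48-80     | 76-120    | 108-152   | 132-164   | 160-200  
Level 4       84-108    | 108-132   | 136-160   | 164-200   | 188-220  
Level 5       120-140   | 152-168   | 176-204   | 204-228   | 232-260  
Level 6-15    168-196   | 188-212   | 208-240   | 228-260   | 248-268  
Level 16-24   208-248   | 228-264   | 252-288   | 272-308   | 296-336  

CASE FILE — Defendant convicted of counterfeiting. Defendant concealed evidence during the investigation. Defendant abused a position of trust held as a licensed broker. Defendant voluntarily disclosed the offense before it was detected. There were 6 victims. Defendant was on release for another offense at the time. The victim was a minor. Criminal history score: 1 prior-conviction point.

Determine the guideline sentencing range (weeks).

Base offense level for counterfeiting: 12.
S3 applies: 12 + 3 = 15.
S4 applies: 15 + 2 = 17.
S5 applies: 17 + 1 = 18.
S6 applies: 18 − 1 = 17.
S7 applies (level before this adjustment is 17 ≥ 13, so +5): 17 + 5 = 22.
S8 applies: 22 + 3 = 25.
Level 25 exceeds the maximum of 24; capped at 24.
Final offense level: 24.
Criminal history: 1 prior point → Category A (0-4).
Level 24 falls in the 16-24 band.
Grid: Level 16-24 × Category A = 208-248 weeks.

208-248 weeks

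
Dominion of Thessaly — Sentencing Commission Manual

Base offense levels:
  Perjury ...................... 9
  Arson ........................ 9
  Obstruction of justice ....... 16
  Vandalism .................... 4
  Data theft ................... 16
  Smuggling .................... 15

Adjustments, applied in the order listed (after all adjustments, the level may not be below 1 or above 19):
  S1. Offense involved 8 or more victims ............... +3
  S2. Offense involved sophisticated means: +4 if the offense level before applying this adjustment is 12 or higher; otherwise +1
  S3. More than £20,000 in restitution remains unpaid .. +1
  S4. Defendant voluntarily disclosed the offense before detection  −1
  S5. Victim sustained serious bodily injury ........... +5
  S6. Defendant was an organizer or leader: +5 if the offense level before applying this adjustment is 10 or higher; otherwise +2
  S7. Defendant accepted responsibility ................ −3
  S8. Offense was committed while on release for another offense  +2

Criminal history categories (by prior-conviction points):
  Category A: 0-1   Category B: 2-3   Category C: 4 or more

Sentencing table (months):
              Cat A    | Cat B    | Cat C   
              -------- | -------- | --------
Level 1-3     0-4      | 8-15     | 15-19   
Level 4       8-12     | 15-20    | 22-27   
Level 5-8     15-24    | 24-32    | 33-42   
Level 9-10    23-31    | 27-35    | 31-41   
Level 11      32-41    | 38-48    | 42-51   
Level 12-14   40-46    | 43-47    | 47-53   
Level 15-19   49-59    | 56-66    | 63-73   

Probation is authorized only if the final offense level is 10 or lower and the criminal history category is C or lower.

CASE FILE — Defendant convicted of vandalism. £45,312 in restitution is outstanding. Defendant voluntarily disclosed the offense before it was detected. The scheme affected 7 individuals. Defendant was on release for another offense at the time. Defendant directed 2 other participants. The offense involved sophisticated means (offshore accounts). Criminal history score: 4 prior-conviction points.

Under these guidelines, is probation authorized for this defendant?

Base offense level for vandalism: 4.
S2 applies (level before this adjustment is 4 < 12, so +1): 4 + 1 = 5.
S3 applies: 5 + 1 = 6.
S4 applies: 6 − 1 = 5.
S5 does not apply.
S6 applies (level before this adjustment is 5 < 10, so +2): 5 + 2 = 7.
S8 applies: 7 + 2 = 9.
Final offense level: 9.
Criminal history: 4 prior points → Category C (4+).
Level 9 falls in the 9-10 band.
Grid: Level 9-10 × Category C = 31-41 months.
Probation check: level 9 ≤ 10 and category C ≤ C → eligible.

Yes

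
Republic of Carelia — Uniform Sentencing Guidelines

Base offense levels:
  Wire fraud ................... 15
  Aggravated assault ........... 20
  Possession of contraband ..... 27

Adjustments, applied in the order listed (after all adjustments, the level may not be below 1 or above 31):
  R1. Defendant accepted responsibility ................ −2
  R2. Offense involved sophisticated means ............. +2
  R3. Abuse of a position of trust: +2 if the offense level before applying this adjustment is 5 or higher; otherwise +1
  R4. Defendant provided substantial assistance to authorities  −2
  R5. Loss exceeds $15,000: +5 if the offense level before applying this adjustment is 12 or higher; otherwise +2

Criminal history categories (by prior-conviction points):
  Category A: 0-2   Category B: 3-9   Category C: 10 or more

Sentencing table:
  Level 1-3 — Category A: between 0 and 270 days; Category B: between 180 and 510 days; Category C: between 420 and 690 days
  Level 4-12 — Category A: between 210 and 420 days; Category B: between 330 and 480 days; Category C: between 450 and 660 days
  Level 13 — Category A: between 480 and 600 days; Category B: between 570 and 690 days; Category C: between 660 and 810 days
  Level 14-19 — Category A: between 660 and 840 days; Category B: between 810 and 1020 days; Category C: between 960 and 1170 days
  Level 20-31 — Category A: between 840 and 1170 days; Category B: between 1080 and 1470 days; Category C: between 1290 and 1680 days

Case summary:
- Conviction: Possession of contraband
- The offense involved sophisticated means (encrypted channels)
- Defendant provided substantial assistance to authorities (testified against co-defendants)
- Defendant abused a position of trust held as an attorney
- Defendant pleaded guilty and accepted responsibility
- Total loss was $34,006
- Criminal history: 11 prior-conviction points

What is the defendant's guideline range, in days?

Base offense level for possession of contraband: 27.
R1 applies: 27 − 2 = 25.
R2 applies: 25 + 2 = 27.
R3 applies (level before this adjustment is 27 ≥ 5, so +2): 27 + 2 = 29.
R4 applies: 29 − 2 = 27.
R5 applies (level before this adjustment is 27 ≥ 12, so +5): 27 + 5 = 32.
Level 32 exceeds the maximum of 31; capped at 31.
Final offense level: 31.
Criminal history: 11 prior points → Category C (10+).
Level 31 falls in the 20-31 band.
Grid: Level 20-31 × Category C = 1290-1680 days.

1290-1680 days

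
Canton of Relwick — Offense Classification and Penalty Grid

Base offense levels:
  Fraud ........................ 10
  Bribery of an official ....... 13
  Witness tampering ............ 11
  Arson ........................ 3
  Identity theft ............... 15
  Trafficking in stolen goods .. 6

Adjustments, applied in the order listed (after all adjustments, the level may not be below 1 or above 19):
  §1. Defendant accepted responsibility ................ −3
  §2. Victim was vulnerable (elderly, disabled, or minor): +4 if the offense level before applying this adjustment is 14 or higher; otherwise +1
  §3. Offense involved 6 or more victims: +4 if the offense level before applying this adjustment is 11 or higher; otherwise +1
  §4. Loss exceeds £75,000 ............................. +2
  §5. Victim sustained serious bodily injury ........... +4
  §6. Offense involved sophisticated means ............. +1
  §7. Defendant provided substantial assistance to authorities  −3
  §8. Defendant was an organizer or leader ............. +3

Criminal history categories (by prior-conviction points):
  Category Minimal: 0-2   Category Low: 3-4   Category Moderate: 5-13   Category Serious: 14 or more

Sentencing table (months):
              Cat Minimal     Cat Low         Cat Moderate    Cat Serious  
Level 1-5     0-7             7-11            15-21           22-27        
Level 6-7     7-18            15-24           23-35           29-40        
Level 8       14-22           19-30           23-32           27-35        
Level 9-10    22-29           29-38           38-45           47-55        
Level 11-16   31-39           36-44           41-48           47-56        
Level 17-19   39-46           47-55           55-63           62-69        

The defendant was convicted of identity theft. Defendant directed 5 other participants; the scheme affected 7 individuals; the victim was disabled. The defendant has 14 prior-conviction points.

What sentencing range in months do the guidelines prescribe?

62-69 months

Base offense level for identity theft: 15.
§2 applies (level before this adjustment is 15 ≥ 14, so +4): 15 + 4 = 19.
§3 applies (level before this adjustment is 19 ≥ 11, so +4): 19 + 4 = 23.
§4 does not apply.
§5 does not apply.
§6 does not apply.
§8 applies: 23 + 3 = 26.
Level 26 exceeds the maximum of 19; capped at 19.
Final offense level: 19.
Criminal history: 14 prior points → Category Serious (14+).
Level 19 falls in the 17-19 band.
Grid: Level 17-19 × Category Serious = 62-69 months.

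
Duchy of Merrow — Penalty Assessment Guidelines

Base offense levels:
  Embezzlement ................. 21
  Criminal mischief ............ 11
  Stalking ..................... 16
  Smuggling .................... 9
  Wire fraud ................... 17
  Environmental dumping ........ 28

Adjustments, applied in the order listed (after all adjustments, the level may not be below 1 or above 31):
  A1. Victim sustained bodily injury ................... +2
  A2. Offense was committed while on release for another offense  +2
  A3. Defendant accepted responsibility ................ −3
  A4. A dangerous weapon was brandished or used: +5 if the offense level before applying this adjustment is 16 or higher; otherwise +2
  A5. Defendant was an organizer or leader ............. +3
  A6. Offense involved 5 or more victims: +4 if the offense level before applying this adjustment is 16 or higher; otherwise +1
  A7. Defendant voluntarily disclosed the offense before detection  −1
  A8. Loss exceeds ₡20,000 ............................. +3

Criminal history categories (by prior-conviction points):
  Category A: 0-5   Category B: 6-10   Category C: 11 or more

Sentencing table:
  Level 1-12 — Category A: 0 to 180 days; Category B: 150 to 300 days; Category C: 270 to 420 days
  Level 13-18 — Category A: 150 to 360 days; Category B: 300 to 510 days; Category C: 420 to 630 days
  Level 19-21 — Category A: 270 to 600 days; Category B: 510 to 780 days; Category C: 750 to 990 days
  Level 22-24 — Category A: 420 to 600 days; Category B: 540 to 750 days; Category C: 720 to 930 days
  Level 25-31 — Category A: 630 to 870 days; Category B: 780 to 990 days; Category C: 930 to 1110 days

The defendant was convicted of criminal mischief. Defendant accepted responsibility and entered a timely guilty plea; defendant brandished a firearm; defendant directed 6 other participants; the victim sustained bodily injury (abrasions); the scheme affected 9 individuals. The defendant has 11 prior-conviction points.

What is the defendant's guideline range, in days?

Base offense level for criminal mischief: 11.
A1 applies: 11 + 2 = 13.
A3 applies: 13 − 3 = 10.
A4 applies (level before this adjustment is 10 < 16, so +2): 10 + 2 = 12.
A5 applies: 12 + 3 = 15.
A6 applies (level before this adjustment is 15 < 16, so +1): 15 + 1 = 16.
A7 does not apply.
A8 does not apply.
Final offense level: 16.
Criminal history: 11 prior points → Category C (11+).
Level 16 falls in the 13-18 band.
Grid: Level 13-18 × Category C = 420-630 days.

420-630 days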